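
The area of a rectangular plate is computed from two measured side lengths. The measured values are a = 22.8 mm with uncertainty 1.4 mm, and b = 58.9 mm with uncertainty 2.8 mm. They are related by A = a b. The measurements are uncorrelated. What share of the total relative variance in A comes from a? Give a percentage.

(δA/A)² = (1·δa/a)² + (1·δb/b)²
  a term: (1×0.0614)² = 0.00377
  b term: (1×0.0475)² = 0.00226
Total = 0.00603. Share from a = 0.00377/0.00603 = 0.625.

62.5%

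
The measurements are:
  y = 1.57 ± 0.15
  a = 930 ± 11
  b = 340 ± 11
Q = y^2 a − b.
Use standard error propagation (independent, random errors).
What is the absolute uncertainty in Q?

Let p = y^2·a = 2290. δp/p = √((2·δy/y)² + (1·δa/a)²) = √(0.0365 + 0.000140) = 0.191, so δp = 439.
Q = p − b: δQ = √(δp² + δb²) = √(1.93e+05 + 121) = 439

439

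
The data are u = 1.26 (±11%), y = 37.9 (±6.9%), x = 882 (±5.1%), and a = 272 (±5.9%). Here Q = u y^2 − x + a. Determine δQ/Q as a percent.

26.9%

Let p = u·y^2 = 1810. δp/p = √((1·δu/u)² + (2·δy/y)²) = √(0.0121 + 0.0190) = 0.176, so δp = 319.
Q = p − x + a: δQ = √(δp² + δx² + δa²) = √(1.02e+05 + 2020 + 258) = 323
Q = 1200, so δQ/Q = 323/1200 = 0.269.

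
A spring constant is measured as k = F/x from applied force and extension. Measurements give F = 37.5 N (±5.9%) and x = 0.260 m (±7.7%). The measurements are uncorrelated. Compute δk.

14.0 N/m

k is a product of powers, so relative uncertainties combine in quadrature:
  (1·δF/F)² = (1×0.0590)² = 0.00348;  (-1·δx/x)² = (-1×0.0770)² = 0.00593
δk/k = √(0.00941) = 0.0970
k = 144 N/m, so δk = 0.0970 × 144 = 14.0 N/m.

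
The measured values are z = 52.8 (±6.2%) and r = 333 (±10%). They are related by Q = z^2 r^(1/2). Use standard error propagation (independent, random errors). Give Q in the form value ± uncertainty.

Q is a product of powers, so relative uncertainties combine in quadrature:
  (2·δz/z)² = (2×0.0620)² = 0.0154;  (½·δr/r)² = (0.5×0.100)² = 0.00250
δQ/Q = √(0.0179) = 0.134
Q = 50900, so δQ = 0.134 × 50900 = 6800.

50900 ± 6800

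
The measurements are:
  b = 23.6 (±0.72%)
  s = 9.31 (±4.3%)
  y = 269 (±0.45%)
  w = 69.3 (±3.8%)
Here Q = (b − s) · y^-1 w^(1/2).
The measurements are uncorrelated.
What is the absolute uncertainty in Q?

0.0160

Let u = b − s = 14.3. δu = √(δb² + δs²) = √(0.0289 + 0.160) = 0.435, so δu/u = 0.0304.
Q is then a monomial in u, y, w:
δQ/Q = √((δu/u)² + (-1·δy/y)² + (½·δw/w)²) = √(0.000926 + 2.03e-05 + 0.000361) = 0.0362
Q = 0.442, so δQ = 0.0362 × 0.442 = 0.0160.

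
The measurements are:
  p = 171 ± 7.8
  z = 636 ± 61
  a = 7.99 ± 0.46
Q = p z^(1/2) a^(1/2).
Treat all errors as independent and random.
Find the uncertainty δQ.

Relative error in a monomial: (δQ/Q)² = Σ (nᵢ · δxᵢ/xᵢ)².
  (1·δp/p)² = (1×0.0456)² = 0.00208;  (½·δz/z)² = (0.5×0.0959)² = 0.00230;  (½·δa/a)² = (0.5×0.0576)² = 0.000829
δQ/Q = √(0.00521) = 0.0722
Q = 12200, so δQ = 0.0722 × 12200 = 880.

880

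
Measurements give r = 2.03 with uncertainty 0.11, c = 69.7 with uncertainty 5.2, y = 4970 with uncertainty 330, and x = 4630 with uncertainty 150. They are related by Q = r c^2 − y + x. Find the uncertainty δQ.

Let p = r·c^2 = 9860. δp/p = √((1·δr/r)² + (2·δc/c)²) = √(0.00294 + 0.0223) = 0.159, so δp = 1570.
Q = p − y + x: δQ = √(δp² + δy² + δx²) = √(2.45e+06 + 1.09e+05 + 22500) = 1610

1610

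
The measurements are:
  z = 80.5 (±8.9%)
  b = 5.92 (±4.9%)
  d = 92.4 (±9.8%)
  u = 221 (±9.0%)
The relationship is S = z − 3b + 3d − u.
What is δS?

S is a linear combination, so absolute uncertainties add in quadrature:
  (δz)² = 51.3;  (3·δb)² = 0.757;  (3·δd)² = 738;  (δu)² = 396
δS = √(1190) = 34.4

34.4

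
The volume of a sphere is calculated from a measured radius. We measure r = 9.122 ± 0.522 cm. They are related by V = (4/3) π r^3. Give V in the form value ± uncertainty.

For a monomial V ∝ r^3, fractional errors add in quadrature:
  (3·δr/r)² = (3×0.0572)² = 0.0295
δV/V = √(0.0295) = 0.172
V = 3179 cm^3, so δV = 0.172 × 3179 = 546 cm^3.

3179 ± 546 cm^3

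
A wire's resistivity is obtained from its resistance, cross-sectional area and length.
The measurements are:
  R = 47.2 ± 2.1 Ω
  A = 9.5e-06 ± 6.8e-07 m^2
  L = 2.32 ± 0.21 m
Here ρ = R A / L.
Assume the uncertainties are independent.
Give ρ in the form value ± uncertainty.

Relative error in a monomial: (δρ/ρ)² = Σ (nᵢ · δxᵢ/xᵢ)².
  (1·δR/R)² = (1×0.0445)² = 0.00198;  (1·δA/A)² = (1×0.0716)² = 0.00512;  (-1·δL/L)² = (-1×0.0905)² = 0.00819
δρ/ρ = √(0.0153) = 0.124
ρ = 0.000193 Ω·m, so δρ = 0.124 × 0.000193 = 2.39e-05 Ω·m.

(1.93 ± 0.239) × 10^-4 Ω·m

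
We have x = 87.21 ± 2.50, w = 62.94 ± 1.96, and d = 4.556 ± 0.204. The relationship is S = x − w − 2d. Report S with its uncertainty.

15.16 ± 3.20

Absolute uncertainties add in quadrature for a linear combination:
  (δx)² = 6.25;  (δw)² = 3.84;  (2·δd)² = 0.166
δS = √(10.3) = 3.20
S = 15.16.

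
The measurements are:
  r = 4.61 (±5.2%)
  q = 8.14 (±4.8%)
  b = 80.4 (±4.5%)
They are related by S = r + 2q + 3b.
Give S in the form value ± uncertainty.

262 ± 10.9

Absolute uncertainties add in quadrature for a linear combination:
  (δr)² = 0.0575;  (2·δq)² = 0.611;  (3·δb)² = 118
δS = √(118) = 10.9
S = 262.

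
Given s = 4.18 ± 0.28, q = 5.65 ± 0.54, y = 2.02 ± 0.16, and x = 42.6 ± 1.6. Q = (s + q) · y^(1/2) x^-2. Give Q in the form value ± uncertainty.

Let u = s + q = 9.83. δu = √(δs² + δq²) = √(0.0784 + 0.292) = 0.608, so δu/u = 0.0619.
Q is then a monomial in u, y, x:
δQ/Q = √((δu/u)² + (½·δy/y)² + (-2·δx/x)²) = √(0.00383 + 0.00157 + 0.00564) = 0.105
Q = 0.00770, so δQ = 0.105 × 0.00770 = 0.000809.

0.00770 ± 0.000809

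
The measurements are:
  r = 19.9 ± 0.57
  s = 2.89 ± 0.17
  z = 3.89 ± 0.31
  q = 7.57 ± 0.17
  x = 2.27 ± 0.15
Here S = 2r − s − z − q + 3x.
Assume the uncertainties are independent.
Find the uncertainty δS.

1.29

Absolute uncertainties add in quadrature for a linear combination:
  (2·δr)² = 1.30;  (δs)² = 0.0289;  (δz)² = 0.0961;  (δq)² = 0.0289;  (3·δx)² = 0.202
δS = √(1.66) = 1.29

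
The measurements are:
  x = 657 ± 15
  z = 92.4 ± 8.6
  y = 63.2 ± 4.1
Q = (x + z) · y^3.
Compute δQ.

3.71e+07

Let u = x + z = 749. δu = √(δx² + δz²) = √(225 + 74.0) = 17.3, so δu/u = 0.0231.
Q is then a monomial in u, y:
δQ/Q = √((δu/u)² + (3·δy/y)²) = √(0.000532 + 0.0379) = 0.196
Q = 1.89e+08, so δQ = 0.196 × 1.89e+08 = 3.71e+07.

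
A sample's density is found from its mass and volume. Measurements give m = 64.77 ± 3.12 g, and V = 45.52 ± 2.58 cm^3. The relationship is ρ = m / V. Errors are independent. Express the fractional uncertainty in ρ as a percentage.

ρ is a product of powers, so relative uncertainties combine in quadrature:
  (1·δm/m)² = (1×0.0482)² = 0.00232;  (-1·δV/V)² = (-1×0.0567)² = 0.00321
δρ/ρ = √(0.00553) = 0.0744

7.44%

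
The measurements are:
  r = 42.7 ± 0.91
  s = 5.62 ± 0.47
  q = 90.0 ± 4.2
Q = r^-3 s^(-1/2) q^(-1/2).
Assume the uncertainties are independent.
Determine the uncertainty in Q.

Relative error in a monomial: (δQ/Q)² = Σ (nᵢ · δxᵢ/xᵢ)².
  (-3·δr/r)² = (-3×0.0213)² = 0.00409;  (−½·δs/s)² = (-0.5×0.0836)² = 0.00175;  (−½·δq/q)² = (-0.5×0.0467)² = 0.000544
δQ/Q = √(0.00638) = 0.0799
Q = 5.71e-07, so δQ = 0.0799 × 5.71e-07 = 4.56e-08.

4.56e-08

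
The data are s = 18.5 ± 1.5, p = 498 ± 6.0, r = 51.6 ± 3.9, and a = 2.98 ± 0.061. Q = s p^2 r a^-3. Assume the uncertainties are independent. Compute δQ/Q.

Q is a product of powers, so relative uncertainties combine in quadrature:
  (1·δs/s)² = (1×0.0811)² = 0.00657;  (2·δp/p)² = (2×0.0120)² = 0.000581;  (1·δr/r)² = (1×0.0756)² = 0.00571;  (-3·δa/a)² = (-3×0.0205)² = 0.00377
δQ/Q = √(0.0166) = 0.129

0.129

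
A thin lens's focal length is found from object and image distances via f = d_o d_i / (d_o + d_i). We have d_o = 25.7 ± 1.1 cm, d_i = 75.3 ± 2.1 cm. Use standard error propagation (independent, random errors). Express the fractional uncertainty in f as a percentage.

∂f/∂d_o = (d_i/(d_o+d_i))² = 0.556;  ∂f/∂d_i = (d_o/(d_o+d_i))² = 0.0647
δf = √((∂f/∂d_o · δd_o)² + (∂f/∂d_i · δd_i)²) = √(0.374 + 0.0185) = 0.626 cm
f = 19.2 cm, so δf/f = 0.626/19.2 = 0.0327.

3.27%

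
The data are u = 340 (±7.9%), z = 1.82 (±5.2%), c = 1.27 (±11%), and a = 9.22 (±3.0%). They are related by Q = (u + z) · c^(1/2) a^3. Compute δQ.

39700

Let w = u + z = 342. δw = √(δu² + δz²) = √(721 + 0.00896) = 26.9, so δw/w = 0.0786.
Q is then a monomial in w, c, a:
δQ/Q = √((δw/w)² + (½·δc/c)² + (3·δa/a)²) = √(0.00617 + 0.00302 + 0.00810) = 0.132
Q = 3.02e+05, so δQ = 0.132 × 3.02e+05 = 39700.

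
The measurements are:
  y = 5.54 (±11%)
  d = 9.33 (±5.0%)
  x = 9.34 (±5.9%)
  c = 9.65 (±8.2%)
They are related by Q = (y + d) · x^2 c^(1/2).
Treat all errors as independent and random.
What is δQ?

Let u = y + d = 14.9. δu = √(δy² + δd²) = √(0.371 + 0.218) = 0.767, so δu/u = 0.0516.
Q is then a monomial in u, x, c:
δQ/Q = √((δu/u)² + (2·δx/x)² + (½·δc/c)²) = √(0.00266 + 0.0139 + 0.00168) = 0.135
Q = 4030, so δQ = 0.135 × 4030 = 545.

545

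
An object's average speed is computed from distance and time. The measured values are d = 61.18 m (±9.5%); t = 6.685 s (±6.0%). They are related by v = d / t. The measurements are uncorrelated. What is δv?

Relative error in a monomial: (δv/v)² = Σ (nᵢ · δxᵢ/xᵢ)².
  (1·δd/d)² = (1×0.0950)² = 0.00903;  (-1·δt/t)² = (-1×0.0600)² = 0.00360
δv/v = √(0.0126) = 0.112
v = 9.152 m/s, so δv = 0.112 × 9.152 = 1.03 m/s.

1.03 m/s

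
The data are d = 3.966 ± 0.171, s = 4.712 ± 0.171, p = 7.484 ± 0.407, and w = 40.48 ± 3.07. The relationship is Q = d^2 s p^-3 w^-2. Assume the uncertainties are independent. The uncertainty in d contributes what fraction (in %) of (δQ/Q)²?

(δQ/Q)² = (2·δd/d)² + (1·δs/s)² + (-3·δp/p)² + (-2·δw/w)²
  d term: (2×0.0431)² = 0.00744
  s term: (1×0.0363)² = 0.00132
  p term: (-3×0.0544)² = 0.0266
  w term: (-2×0.0758)² = 0.0230
Total = 0.0584. Share from d = 0.00744/0.0584 = 0.127.

12.7%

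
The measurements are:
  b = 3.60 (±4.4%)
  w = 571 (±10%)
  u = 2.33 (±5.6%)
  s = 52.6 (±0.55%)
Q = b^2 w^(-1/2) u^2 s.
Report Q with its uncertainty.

Each factor contributes (exponent × relative error)² to (δQ/Q)²:
  (2·δb/b)² = (2×0.0440)² = 0.00774;  (−½·δw/w)² = (-0.5×0.100)² = 0.00250;  (2·δu/u)² = (2×0.0560)² = 0.0125;  (1·δs/s)² = (1×0.00550)² = 3.03e-05
δQ/Q = √(0.0228) = 0.151
Q = 155, so δQ = 0.151 × 155 = 23.4.

155 ± 23.4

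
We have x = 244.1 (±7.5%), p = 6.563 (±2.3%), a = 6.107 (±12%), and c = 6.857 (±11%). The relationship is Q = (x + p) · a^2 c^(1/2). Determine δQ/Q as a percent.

Let u = x + p = 250.7. δu = √(δx² + δp²) = √(335 + 0.0228) = 18.3, so δu/u = 0.0730.
Q is then a monomial in u, a, c:
δQ/Q = √((δu/u)² + (2·δa/a)² + (½·δc/c)²) = √(0.00533 + 0.0576 + 0.00302) = 0.257

25.7%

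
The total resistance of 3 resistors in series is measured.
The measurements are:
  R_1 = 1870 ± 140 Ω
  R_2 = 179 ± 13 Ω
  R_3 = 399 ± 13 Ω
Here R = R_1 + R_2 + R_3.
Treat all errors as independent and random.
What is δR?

For a sum/difference, combine absolute errors in quadrature:
  (δR_1)² = 19600;  (δR_2)² = 169;  (δR_3)² = 169
δR = √(19900) = 141 Ω

141 Ω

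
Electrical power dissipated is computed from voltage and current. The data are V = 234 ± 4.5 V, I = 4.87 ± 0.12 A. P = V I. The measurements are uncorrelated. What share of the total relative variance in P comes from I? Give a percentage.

62.1%

(δP/P)² = (1·δV/V)² + (1·δI/I)²
  V term: (1×0.0192)² = 0.000370
  I term: (1×0.0246)² = 0.000607
Total = 0.000977. Share from I = 0.000607/0.000977 = 0.621.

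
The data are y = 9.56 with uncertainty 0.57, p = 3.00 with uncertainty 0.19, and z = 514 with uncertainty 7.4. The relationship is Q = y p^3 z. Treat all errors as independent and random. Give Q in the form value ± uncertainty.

Products/powers → add relative errors in quadrature, weighted by exponent:
  (1·δy/y)² = (1×0.0596)² = 0.00355;  (3·δp/p)² = (3×0.0633)² = 0.0361;  (1·δz/z)² = (1×0.0144)² = 0.000207
δQ/Q = √(0.0399) = 0.200
Q = 1.33e+05, so δQ = 0.200 × 1.33e+05 = 26500.

(1.33 ± 0.265) × 10^5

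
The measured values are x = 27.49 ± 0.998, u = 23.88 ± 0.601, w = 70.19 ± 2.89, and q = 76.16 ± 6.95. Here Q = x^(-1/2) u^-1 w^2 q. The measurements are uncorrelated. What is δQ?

380

Each factor contributes (exponent × relative error)² to (δQ/Q)²:
  (−½·δx/x)² = (-0.5×0.0363)² = 0.000329;  (-1·δu/u)² = (-1×0.0252)² = 0.000633;  (2·δw/w)² = (2×0.0412)² = 0.00678;  (1·δq/q)² = (1×0.0913)² = 0.00833
δQ/Q = √(0.0161) = 0.127
Q = 2997, so δQ = 0.127 × 2997 = 380.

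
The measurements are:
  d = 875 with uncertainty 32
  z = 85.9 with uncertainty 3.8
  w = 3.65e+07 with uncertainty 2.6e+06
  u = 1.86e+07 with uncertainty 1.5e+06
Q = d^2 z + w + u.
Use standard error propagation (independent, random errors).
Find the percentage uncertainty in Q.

Let p = d^2·z = 6.58e+07. δp/p = √((2·δd/d)² + (1·δz/z)²) = √(0.00535 + 0.00196) = 0.0855, so δp = 5.62e+06.
Q = p + w + u: δQ = √(δp² + δw² + δu²) = √(3.16e+13 + 6.76e+12 + 2.25e+12) = 6.37e+06
Q = 1.21e+08, so δQ/Q = 6.37e+06/1.21e+08 = 0.0527.

5.27%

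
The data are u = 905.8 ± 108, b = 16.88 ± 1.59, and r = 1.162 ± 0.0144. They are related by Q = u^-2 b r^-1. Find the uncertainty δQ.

Q is a product of powers, so relative uncertainties combine in quadrature:
  (-2·δu/u)² = (-2×0.119)² = 0.0569;  (1·δb/b)² = (1×0.0942)² = 0.00887;  (-1·δr/r)² = (-1×0.0124)² = 0.000154
δQ/Q = √(0.0659) = 0.257
Q = 1.771e-05, so δQ = 0.257 × 1.771e-05 = 4.54e-06.

4.54e-06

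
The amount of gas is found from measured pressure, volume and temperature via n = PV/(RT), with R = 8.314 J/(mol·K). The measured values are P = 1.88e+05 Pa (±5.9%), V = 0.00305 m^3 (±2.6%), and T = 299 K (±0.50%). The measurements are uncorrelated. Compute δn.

Products/powers → add relative errors in quadrature, weighted by exponent:
  (1·δP/P)² = (1×0.0590)² = 0.00348;  (1·δV/V)² = (1×0.0260)² = 0.000676;  (-1·δT/T)² = (-1×0.00500)² = 2.5e-05
δn/n = √(0.00418) = 0.0647
n = 0.231 mol, so δn = 0.0647 × 0.231 = 0.0149 mol.

0.0149 mol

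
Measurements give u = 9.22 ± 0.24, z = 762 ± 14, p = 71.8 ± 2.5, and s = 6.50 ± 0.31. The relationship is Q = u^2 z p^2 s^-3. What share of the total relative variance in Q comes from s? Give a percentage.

72.2%

(δQ/Q)² = (2·δu/u)² + (1·δz/z)² + (2·δp/p)² + (-3·δs/s)²
  u term: (2×0.0260)² = 0.00271
  z term: (1×0.0184)² = 0.000338
  p term: (2×0.0348)² = 0.00485
  s term: (-3×0.0477)² = 0.0205
Total = 0.0284. Share from s = 0.0205/0.0284 = 0.722.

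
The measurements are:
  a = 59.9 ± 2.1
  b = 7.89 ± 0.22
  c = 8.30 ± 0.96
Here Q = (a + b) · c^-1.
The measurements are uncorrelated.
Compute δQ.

Let u = a + b = 67.8. δu = √(δa² + δb²) = √(4.41 + 0.0484) = 2.11, so δu/u = 0.0311.
Q is then a monomial in u, c:
δQ/Q = √((δu/u)² + (-1·δc/c)²) = √(0.000970 + 0.0134) = 0.120
Q = 8.17, so δQ = 0.120 × 8.17 = 0.978.

0.978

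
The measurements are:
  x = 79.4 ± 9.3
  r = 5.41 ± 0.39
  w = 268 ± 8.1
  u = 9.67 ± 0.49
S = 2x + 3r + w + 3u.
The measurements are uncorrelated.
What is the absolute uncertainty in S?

Each term contributes (cᵢ δxᵢ)² to (δS)²:
  (2·δx)² = 346;  (3·δr)² = 1.37;  (δw)² = 65.6;  (3·δu)² = 2.16
δS = √(415) = 20.4

20.4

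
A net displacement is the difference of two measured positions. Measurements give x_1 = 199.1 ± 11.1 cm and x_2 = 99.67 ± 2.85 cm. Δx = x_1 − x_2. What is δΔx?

11.5 cm

Each term contributes (cᵢ δxᵢ)² to (δΔx)²:
  (δx_1)² = 123;  (δx_2)² = 8.12
δΔx = √(131) = 11.5 cm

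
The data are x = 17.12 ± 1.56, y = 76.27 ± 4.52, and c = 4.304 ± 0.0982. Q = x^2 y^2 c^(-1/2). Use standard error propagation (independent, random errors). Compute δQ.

For a monomial Q ∝ x^2, y^2, c^(-1/2), fractional errors add in quadrature:
  (2·δx/x)² = (2×0.0911)² = 0.0332;  (2·δy/y)² = (2×0.0593)² = 0.0140;  (−½·δc/c)² = (-0.5×0.0228)² = 0.000130
δQ/Q = √(0.0474) = 0.218
Q = 821800, so δQ = 0.218 × 821800 = 1.79e+05.

1.79e+05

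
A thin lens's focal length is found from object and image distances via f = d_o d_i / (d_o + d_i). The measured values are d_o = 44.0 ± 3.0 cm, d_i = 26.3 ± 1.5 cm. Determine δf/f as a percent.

4.39%

∂f/∂d_o = (d_i/(d_o+d_i))² = 0.140;  ∂f/∂d_i = (d_o/(d_o+d_i))² = 0.392
δf = √((∂f/∂d_o · δd_o)² + (∂f/∂d_i · δd_i)²) = √(0.176 + 0.345) = 0.722 cm
f = 16.5 cm, so δf/f = 0.722/16.5 = 0.0439.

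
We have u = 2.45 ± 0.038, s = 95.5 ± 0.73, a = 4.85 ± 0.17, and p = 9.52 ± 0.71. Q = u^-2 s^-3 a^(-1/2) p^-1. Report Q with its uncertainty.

Each factor contributes (exponent × relative error)² to (δQ/Q)²:
  (-2·δu/u)² = (-2×0.0155)² = 0.000962;  (-3·δs/s)² = (-3×0.00764)² = 0.000526;  (−½·δa/a)² = (-0.5×0.0351)² = 0.000307;  (-1·δp/p)² = (-1×0.0746)² = 0.00556
δQ/Q = √(0.00736) = 0.0858
Q = 9.12e-09, so δQ = 0.0858 × 9.12e-09 = 7.83e-10.

(9.12 ± 0.783) × 10^-9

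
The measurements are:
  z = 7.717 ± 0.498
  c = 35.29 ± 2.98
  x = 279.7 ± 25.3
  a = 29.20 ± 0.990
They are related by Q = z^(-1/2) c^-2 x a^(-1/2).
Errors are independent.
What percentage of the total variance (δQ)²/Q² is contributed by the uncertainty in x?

(δQ/Q)² = (−½·δz/z)² + (-2·δc/c)² + (1·δx/x)² + (−½·δa/a)²
  z term: (-0.5×0.0645)² = 0.00104
  c term: (-2×0.0844)² = 0.0285
  x term: (1×0.0905)² = 0.00818
  a term: (-0.5×0.0339)² = 0.000287
Total = 0.0380. Share from x = 0.00818/0.0380 = 0.215.

21.5%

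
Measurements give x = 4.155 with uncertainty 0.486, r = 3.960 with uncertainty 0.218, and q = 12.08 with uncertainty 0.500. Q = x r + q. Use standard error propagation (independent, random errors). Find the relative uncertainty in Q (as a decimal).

Let p = x·r = 16.45. δp/p = √((1·δx/x)² + (1·δr/r)²) = √(0.0137 + 0.00303) = 0.129, so δp = 2.13.
Q = p + q: δQ = √(δp² + δq²) = √(4.52 + 0.250) = 2.19
Q = 28.53, so δQ/Q = 2.19/28.53 = 0.0766.

0.0766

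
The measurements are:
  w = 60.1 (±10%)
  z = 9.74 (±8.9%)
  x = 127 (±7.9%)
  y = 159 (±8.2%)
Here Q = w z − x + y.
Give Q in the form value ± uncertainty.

Let p = w·z = 585. δp/p = √((1·δw/w)² + (1·δz/z)²) = √(0.0100 + 0.00792) = 0.134, so δp = 78.4.
Q = p − x + y: δQ = √(δp² + δx² + δy²) = √(6140 + 101 + 170) = 80.1
Q = 617.

617 ± 80.1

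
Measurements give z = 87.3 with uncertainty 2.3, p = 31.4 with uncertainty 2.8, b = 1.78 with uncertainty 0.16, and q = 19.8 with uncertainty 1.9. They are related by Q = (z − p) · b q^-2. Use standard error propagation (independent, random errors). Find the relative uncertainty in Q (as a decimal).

Let u = z − p = 55.9. δu = √(δz² + δp²) = √(5.29 + 7.84) = 3.62, so δu/u = 0.0648.
Q is then a monomial in u, b, q:
δQ/Q = √((δu/u)² + (1·δb/b)² + (-2·δq/q)²) = √(0.00420 + 0.00808 + 0.0368) = 0.222

0.222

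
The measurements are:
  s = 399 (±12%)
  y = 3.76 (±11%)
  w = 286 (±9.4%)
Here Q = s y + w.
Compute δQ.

Let p = s·y = 1500. δp/p = √((1·δs/s)² + (1·δy/y)²) = √(0.0144 + 0.0121) = 0.163, so δp = 244.
Q = p + w: δQ = √(δp² + δw²) = √(59600 + 723) = 246

246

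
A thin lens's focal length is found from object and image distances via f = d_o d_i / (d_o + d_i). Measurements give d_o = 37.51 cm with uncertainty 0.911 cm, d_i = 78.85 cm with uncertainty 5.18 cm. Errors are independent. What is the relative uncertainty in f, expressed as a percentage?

2.68%

∂f/∂d_o = (d_i/(d_o+d_i))² = 0.459;  ∂f/∂d_i = (d_o/(d_o+d_i))² = 0.104
δf = √((∂f/∂d_o · δd_o)² + (∂f/∂d_i · δd_i)²) = √(0.175 + 0.290) = 0.682 cm
f = 25.42 cm, so δf/f = 0.682/25.42 = 0.0268.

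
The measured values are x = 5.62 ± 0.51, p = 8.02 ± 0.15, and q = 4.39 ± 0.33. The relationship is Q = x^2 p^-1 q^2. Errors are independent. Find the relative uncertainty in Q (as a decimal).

0.236

Products/powers → add relative errors in quadrature, weighted by exponent:
  (2·δx/x)² = (2×0.0907)² = 0.0329;  (-1·δp/p)² = (-1×0.0187)² = 0.000350;  (2·δq/q)² = (2×0.0752)² = 0.0226
δQ/Q = √(0.0559) = 0.236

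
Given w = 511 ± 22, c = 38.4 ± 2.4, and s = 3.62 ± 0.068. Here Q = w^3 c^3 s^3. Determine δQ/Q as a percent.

For a monomial Q ∝ w^3, c^3, s^3, fractional errors add in quadrature:
  (3·δw/w)² = (3×0.0431)² = 0.0167;  (3·δc/c)² = (3×0.0625)² = 0.0352;  (3·δs/s)² = (3×0.0188)² = 0.00318
δQ/Q = √(0.0550) = 0.235

23.5%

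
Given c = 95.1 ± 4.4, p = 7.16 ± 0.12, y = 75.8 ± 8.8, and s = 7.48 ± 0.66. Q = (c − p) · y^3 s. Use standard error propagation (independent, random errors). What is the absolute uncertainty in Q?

1.04e+08

Let u = c − p = 87.9. δu = √(δc² + δp²) = √(19.4 + 0.0144) = 4.40, so δu/u = 0.0501.
Q is then a monomial in u, y, s:
δQ/Q = √((δu/u)² + (3·δy/y)² + (1·δs/s)²) = √(0.00251 + 0.121 + 0.00779) = 0.363
Q = 2.86e+08, so δQ = 0.363 × 2.86e+08 = 1.04e+08.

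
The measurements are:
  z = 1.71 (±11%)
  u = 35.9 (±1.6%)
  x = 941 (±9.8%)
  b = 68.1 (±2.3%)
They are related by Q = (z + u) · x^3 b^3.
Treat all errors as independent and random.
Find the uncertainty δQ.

2.99e+15

Let w = z + u = 37.6. δw = √(δz² + δu²) = √(0.0354 + 0.330) = 0.604, so δw/w = 0.0161.
Q is then a monomial in w, x, b:
δQ/Q = √((δw/w)² + (3·δx/x)² + (3·δb/b)²) = √(0.000258 + 0.0864 + 0.00476) = 0.302
Q = 9.9e+15, so δQ = 0.302 × 9.9e+15 = 2.99e+15.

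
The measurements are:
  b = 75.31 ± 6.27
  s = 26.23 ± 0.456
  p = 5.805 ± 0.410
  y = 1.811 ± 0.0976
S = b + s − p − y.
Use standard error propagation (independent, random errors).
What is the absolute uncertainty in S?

6.30

Absolute uncertainties add in quadrature for a linear combination:
  (δb)² = 39.3;  (δs)² = 0.208;  (δp)² = 0.168;  (δy)² = 0.00953
δS = √(39.7) = 6.30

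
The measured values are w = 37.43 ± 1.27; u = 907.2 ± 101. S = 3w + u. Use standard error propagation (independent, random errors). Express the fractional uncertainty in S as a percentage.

Each term contributes (cᵢ δxᵢ)² to (δS)²:
  (3·δw)² = 14.5;  (δu)² = 10200
δS = √(10200) = 101
S = 1019, so δS/S = 101/1019 = 0.0991.

9.91%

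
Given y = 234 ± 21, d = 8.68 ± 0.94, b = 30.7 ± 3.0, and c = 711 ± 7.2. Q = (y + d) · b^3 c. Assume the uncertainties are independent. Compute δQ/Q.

0.306

Let u = y + d = 243. δu = √(δy² + δd²) = √(441 + 0.884) = 21.0, so δu/u = 0.0866.
Q is then a monomial in u, b, c:
δQ/Q = √((δu/u)² + (3·δb/b)² + (1·δc/c)²) = √(0.00750 + 0.0859 + 0.000103) = 0.306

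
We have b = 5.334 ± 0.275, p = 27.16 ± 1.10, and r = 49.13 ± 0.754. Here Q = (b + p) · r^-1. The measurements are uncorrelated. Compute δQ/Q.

Let u = b + p = 32.49. δu = √(δb² + δp²) = √(0.0756 + 1.21) = 1.13, so δu/u = 0.0349.
Q is then a monomial in u, r:
δQ/Q = √((δu/u)² + (-1·δr/r)²) = √(0.00122 + 0.000236) = 0.0381

0.0381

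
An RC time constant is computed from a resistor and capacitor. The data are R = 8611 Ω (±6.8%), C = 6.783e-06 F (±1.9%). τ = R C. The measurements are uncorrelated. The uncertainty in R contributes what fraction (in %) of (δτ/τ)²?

92.8%

(δτ/τ)² = (1·δR/R)² + (1·δC/C)²
  R term: (1×0.0680)² = 0.00462
  C term: (1×0.0190)² = 0.000361
Total = 0.00499. Share from R = 0.00462/0.00499 = 0.928.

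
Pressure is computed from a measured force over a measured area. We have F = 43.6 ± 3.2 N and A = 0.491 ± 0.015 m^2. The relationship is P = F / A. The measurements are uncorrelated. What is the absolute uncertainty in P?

Relative error in a monomial: (δP/P)² = Σ (nᵢ · δxᵢ/xᵢ)².
  (1·δF/F)² = (1×0.0734)² = 0.00539;  (-1·δA/A)² = (-1×0.0305)² = 0.000933
δP/P = √(0.00632) = 0.0795
P = 88.8 Pa, so δP = 0.0795 × 88.8 = 7.06 Pa.

7.06 Pa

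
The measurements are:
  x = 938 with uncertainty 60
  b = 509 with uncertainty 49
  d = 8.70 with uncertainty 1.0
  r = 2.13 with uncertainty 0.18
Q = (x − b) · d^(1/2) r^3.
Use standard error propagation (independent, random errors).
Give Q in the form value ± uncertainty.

Let u = x − b = 429. δu = √(δx² + δb²) = √(3600 + 2400) = 77.5, so δu/u = 0.181.
Q is then a monomial in u, d, r:
δQ/Q = √((δu/u)² + (½·δd/d)² + (3·δr/r)²) = √(0.0326 + 0.00330 + 0.0643) = 0.317
Q = 12200, so δQ = 0.317 × 12200 = 3870.

12200 ± 3870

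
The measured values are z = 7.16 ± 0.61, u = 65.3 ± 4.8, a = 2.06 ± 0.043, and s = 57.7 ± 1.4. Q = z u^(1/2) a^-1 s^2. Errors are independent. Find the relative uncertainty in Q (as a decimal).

Since Q is a product/quotient, work with relative uncertainties:
  (1·δz/z)² = (1×0.0852)² = 0.00726;  (½·δu/u)² = (0.5×0.0735)² = 0.00135;  (-1·δa/a)² = (-1×0.0209)² = 0.000436;  (2·δs/s)² = (2×0.0243)² = 0.00235
δQ/Q = √(0.0114) = 0.107

0.107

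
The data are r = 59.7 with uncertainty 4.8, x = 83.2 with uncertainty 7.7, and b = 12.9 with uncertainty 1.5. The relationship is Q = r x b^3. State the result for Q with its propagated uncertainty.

(1.07 ± 0.394) × 10^7

For a monomial Q ∝ r, x, b^3, fractional errors add in quadrature:
  (1·δr/r)² = (1×0.0804)² = 0.00646;  (1·δx/x)² = (1×0.0925)² = 0.00857;  (3·δb/b)² = (3×0.116)² = 0.122
δQ/Q = √(0.137) = 0.370
Q = 1.07e+07, so δQ = 0.370 × 1.07e+07 = 3.94e+06.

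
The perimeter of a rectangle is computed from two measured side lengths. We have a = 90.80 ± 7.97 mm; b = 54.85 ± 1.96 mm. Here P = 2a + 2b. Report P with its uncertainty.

P is a linear combination, so absolute uncertainties add in quadrature:
  (2·δa)² = 254;  (2·δb)² = 15.4
δP = √(269) = 16.4 mm
P = 291.3 mm.

291.3 ± 16.4 mm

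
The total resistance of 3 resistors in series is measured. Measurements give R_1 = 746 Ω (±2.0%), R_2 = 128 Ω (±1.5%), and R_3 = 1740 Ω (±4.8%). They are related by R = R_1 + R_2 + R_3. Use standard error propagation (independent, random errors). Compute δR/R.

0.0325

Each term contributes (cᵢ δxᵢ)² to (δR)²:
  (δR_1)² = 223;  (δR_2)² = 3.69;  (δR_3)² = 6980
δR = √(7200) = 84.9 Ω
R = 2610 Ω, so δR/R = 84.9/2610 = 0.0325.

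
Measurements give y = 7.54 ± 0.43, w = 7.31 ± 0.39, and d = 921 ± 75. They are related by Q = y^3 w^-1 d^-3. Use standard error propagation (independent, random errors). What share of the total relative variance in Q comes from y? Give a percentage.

31.9%

(δQ/Q)² = (3·δy/y)² + (-1·δw/w)² + (-3·δd/d)²
  y term: (3×0.0570)² = 0.0293
  w term: (-1×0.0534)² = 0.00285
  d term: (-3×0.0814)² = 0.0597
Total = 0.0918. Share from y = 0.0293/0.0918 = 0.319.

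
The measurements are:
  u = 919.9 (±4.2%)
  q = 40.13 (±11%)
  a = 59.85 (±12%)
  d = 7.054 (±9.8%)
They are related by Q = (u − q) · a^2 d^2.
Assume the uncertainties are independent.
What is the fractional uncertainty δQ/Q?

Let w = u − q = 879.8. δw = √(δu² + δq²) = √(1490 + 19.5) = 38.9, so δw/w = 0.0442.
Q is then a monomial in w, a, d:
δQ/Q = √((δw/w)² + (2·δa/a)² + (2·δd/d)²) = √(0.00195 + 0.0576 + 0.0384) = 0.313

0.313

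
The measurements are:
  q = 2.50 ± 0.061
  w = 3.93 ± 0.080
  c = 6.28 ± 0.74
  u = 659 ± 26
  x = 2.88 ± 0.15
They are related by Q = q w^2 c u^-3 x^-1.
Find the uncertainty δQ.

For a monomial Q ∝ q, w^2, c, u^-3, x^-1, fractional errors add in quadrature:
  (1·δq/q)² = (1×0.0244)² = 0.000595;  (2·δw/w)² = (2×0.0204)² = 0.00166;  (1·δc/c)² = (1×0.118)² = 0.0139;  (-3·δu/u)² = (-3×0.0395)² = 0.0140;  (-1·δx/x)² = (-1×0.0521)² = 0.00271
δQ/Q = √(0.0329) = 0.181
Q = 2.94e-07, so δQ = 0.181 × 2.94e-07 = 5.33e-08.

5.33e-08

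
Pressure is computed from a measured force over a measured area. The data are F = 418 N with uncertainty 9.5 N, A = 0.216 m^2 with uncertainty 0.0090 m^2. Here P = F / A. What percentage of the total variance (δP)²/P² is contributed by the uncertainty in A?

(δP/P)² = (1·δF/F)² + (-1·δA/A)²
  F term: (1×0.0227)² = 0.000517
  A term: (-1×0.0417)² = 0.00174
Total = 0.00225. Share from A = 0.00174/0.00225 = 0.771.

77.1%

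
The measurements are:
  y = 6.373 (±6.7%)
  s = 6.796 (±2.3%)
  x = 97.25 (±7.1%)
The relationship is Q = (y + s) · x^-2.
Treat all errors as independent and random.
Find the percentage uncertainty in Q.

Let u = y + s = 13.17. δu = √(δy² + δs²) = √(0.182 + 0.0244) = 0.455, so δu/u = 0.0345.
Q is then a monomial in u, x:
δQ/Q = √((δu/u)² + (-2·δx/x)²) = √(0.00119 + 0.0202) = 0.146

14.6%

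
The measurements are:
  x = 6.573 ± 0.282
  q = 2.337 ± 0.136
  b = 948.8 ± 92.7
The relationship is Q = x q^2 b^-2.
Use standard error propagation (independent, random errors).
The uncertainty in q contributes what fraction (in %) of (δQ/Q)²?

(δQ/Q)² = (1·δx/x)² + (2·δq/q)² + (-2·δb/b)²
  x term: (1×0.0429)² = 0.00184
  q term: (2×0.0582)² = 0.0135
  b term: (-2×0.0977)² = 0.0382
Total = 0.0536. Share from q = 0.0135/0.0536 = 0.253.

25.3%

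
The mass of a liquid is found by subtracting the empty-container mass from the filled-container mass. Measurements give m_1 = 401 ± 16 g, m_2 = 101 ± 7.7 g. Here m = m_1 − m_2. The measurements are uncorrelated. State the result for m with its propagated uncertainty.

300 ± 17.8 g

Sums and differences: (δm)² = Σ (cᵢ δxᵢ)².
  (δm_1)² = 256;  (δm_2)² = 59.3
δm = √(315) = 17.8 g
m = 300 g.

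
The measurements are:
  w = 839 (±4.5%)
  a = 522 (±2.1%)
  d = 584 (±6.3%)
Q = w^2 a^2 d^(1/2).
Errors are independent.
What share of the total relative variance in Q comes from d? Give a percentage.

(δQ/Q)² = (2·δw/w)² + (2·δa/a)² + (½·δd/d)²
  w term: (2×0.0450)² = 0.00810
  a term: (2×0.0210)² = 0.00176
  d term: (0.5×0.0630)² = 0.000992
Total = 0.0109. Share from d = 0.000992/0.0109 = 0.0914.

9.14%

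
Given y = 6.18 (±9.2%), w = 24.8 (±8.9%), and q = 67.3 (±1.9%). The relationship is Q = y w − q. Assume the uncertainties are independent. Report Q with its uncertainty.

Let p = y·w = 153. δp/p = √((1·δy/y)² + (1·δw/w)²) = √(0.00846 + 0.00792) = 0.128, so δp = 19.6.
Q = p − q: δQ = √(δp² + δq²) = √(385 + 1.64) = 19.7
Q = 86.0.

86.0 ± 19.7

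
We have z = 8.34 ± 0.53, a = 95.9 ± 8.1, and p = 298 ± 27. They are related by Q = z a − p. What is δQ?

Let w = z·a = 800. δw/w = √((1·δz/z)² + (1·δa/a)²) = √(0.00404 + 0.00713) = 0.106, so δw = 84.5.
Q = w − p: δQ = √(δw² + δp²) = √(7150 + 729) = 88.7

88.7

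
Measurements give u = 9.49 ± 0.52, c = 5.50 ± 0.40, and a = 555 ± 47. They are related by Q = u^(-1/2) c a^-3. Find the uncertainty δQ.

2.77e-09

Products/powers → add relative errors in quadrature, weighted by exponent:
  (−½·δu/u)² = (-0.5×0.0548)² = 0.000751;  (1·δc/c)² = (1×0.0727)² = 0.00529;  (-3·δa/a)² = (-3×0.0847)² = 0.0645
δQ/Q = √(0.0706) = 0.266
Q = 1.04e-08, so δQ = 0.266 × 1.04e-08 = 2.77e-09.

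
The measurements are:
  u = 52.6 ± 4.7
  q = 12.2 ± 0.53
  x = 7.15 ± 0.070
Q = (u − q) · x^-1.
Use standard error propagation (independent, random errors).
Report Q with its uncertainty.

Let w = u − q = 40.4. δw = √(δu² + δq²) = √(22.1 + 0.281) = 4.73, so δw/w = 0.117.
Q is then a monomial in w, x:
δQ/Q = √((δw/w)² + (-1·δx/x)²) = √(0.0137 + 9.58e-05) = 0.117
Q = 5.65, so δQ = 0.117 × 5.65 = 0.664.

5.65 ± 0.664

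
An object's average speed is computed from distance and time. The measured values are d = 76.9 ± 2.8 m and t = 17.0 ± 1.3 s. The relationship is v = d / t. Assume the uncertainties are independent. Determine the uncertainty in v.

v is a product of powers, so relative uncertainties combine in quadrature:
  (1·δd/d)² = (1×0.0364)² = 0.00133;  (-1·δt/t)² = (-1×0.0765)² = 0.00585
δv/v = √(0.00717) = 0.0847
v = 4.52 m/s, so δv = 0.0847 × 4.52 = 0.383 m/s.

0.383 m/s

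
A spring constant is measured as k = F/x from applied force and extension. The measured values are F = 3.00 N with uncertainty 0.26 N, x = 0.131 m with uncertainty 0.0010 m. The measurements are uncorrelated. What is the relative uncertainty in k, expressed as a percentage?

8.70%

Relative error in a monomial: (δk/k)² = Σ (nᵢ · δxᵢ/xᵢ)².
  (1·δF/F)² = (1×0.0867)² = 0.00751;  (-1·δx/x)² = (-1×0.00763)² = 5.83e-05
δk/k = √(0.00757) = 0.0870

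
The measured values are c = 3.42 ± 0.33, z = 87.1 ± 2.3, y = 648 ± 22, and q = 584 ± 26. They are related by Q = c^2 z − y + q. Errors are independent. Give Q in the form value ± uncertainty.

955 ± 201

Let p = c^2·z = 1020. δp/p = √((2·δc/c)² + (1·δz/z)²) = √(0.0372 + 0.000697) = 0.195, so δp = 198.
Q = p − y + q: δQ = √(δp² + δy² + δq²) = √(39400 + 484 + 676) = 201
Q = 955.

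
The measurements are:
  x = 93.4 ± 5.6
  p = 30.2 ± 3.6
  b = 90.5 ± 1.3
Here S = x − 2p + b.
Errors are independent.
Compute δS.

S is a linear combination, so absolute uncertainties add in quadrature:
  (δx)² = 31.4;  (2·δp)² = 51.8;  (δb)² = 1.69
δS = √(84.9) = 9.21

9.21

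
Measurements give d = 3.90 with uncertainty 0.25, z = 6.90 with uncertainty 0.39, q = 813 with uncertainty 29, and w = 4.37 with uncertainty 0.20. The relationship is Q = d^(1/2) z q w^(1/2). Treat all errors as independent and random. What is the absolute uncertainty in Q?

Relative error in a monomial: (δQ/Q)² = Σ (nᵢ · δxᵢ/xᵢ)².
  (½·δd/d)² = (0.5×0.0641)² = 0.00103;  (1·δz/z)² = (1×0.0565)² = 0.00319;  (1·δq/q)² = (1×0.0357)² = 0.00127;  (½·δw/w)² = (0.5×0.0458)² = 0.000524
δQ/Q = √(0.00602) = 0.0776
Q = 23200, so δQ = 0.0776 × 23200 = 1800.

1800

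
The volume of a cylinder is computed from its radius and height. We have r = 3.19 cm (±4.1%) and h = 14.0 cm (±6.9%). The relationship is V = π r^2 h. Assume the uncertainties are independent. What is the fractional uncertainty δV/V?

Since V is a product/quotient, work with relative uncertainties:
  (2·δr/r)² = (2×0.0410)² = 0.00672;  (1·δh/h)² = (1×0.0690)² = 0.00476
δV/V = √(0.0115) = 0.107

0.107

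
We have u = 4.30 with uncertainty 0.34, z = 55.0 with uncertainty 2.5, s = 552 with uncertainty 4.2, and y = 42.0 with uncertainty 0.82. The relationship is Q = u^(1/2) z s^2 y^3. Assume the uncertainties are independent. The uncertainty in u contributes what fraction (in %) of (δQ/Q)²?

(δQ/Q)² = (½·δu/u)² + (1·δz/z)² + (2·δs/s)² + (3·δy/y)²
  u term: (0.5×0.0791)² = 0.00156
  z term: (1×0.0455)² = 0.00207
  s term: (2×0.00761)² = 0.000232
  y term: (3×0.0195)² = 0.00343
Total = 0.00729. Share from u = 0.00156/0.00729 = 0.214.

21.4%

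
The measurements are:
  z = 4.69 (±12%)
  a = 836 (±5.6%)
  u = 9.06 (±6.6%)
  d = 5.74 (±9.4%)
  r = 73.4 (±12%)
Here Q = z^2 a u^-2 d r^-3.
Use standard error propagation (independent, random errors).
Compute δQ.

Each factor contributes (exponent × relative error)² to (δQ/Q)²:
  (2·δz/z)² = (2×0.120)² = 0.0576;  (1·δa/a)² = (1×0.0560)² = 0.00314;  (-2·δu/u)² = (-2×0.0660)² = 0.0174;  (1·δd/d)² = (1×0.0940)² = 0.00884;  (-3·δr/r)² = (-3×0.120)² = 0.130
δQ/Q = √(0.217) = 0.465
Q = 0.00325, so δQ = 0.465 × 0.00325 = 0.00151.

0.00151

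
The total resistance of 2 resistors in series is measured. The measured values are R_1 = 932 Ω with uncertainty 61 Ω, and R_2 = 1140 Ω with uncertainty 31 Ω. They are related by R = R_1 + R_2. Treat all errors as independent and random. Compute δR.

68.4 Ω

R is a linear combination, so absolute uncertainties add in quadrature:
  (δR_1)² = 3720;  (δR_2)² = 961
δR = √(4680) = 68.4 Ω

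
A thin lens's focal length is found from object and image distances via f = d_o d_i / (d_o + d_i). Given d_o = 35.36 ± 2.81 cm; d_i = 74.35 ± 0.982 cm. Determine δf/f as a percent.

∂f/∂d_o = (d_i/(d_o+d_i))² = 0.459;  ∂f/∂d_i = (d_o/(d_o+d_i))² = 0.104
δf = √((∂f/∂d_o · δd_o)² + (∂f/∂d_i · δd_i)²) = √(1.67 + 0.0104) = 1.29 cm
f = 23.96 cm, so δf/f = 1.29/23.96 = 0.0540.

5.40%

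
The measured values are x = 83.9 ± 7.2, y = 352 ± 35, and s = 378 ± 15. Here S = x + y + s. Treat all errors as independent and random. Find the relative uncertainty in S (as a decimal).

For a sum/difference, combine absolute errors in quadrature:
  (δx)² = 51.8;  (δy)² = 1220;  (δs)² = 225
δS = √(1500) = 38.8
S = 814, so δS/S = 38.8/814 = 0.0476.

0.0476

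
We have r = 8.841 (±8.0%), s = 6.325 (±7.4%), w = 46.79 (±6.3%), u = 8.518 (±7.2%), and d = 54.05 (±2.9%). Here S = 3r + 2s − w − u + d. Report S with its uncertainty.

37.91 ± 4.11

Sums and differences: (δS)² = Σ (cᵢ δxᵢ)².
  (3·δr)² = 4.50;  (2·δs)² = 0.876;  (δw)² = 8.69;  (δu)² = 0.376;  (δd)² = 2.46
δS = √(16.9) = 4.11
S = 37.91.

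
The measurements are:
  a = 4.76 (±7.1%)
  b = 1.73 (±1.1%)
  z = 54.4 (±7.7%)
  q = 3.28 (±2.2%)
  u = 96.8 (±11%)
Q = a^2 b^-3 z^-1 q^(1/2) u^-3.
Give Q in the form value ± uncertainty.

(1.61 ± 0.593) × 10^-7

Relative error in a monomial: (δQ/Q)² = Σ (nᵢ · δxᵢ/xᵢ)².
  (2·δa/a)² = (2×0.0710)² = 0.0202;  (-3·δb/b)² = (-3×0.0110)² = 0.00109;  (-1·δz/z)² = (-1×0.0770)² = 0.00593;  (½·δq/q)² = (0.5×0.0220)² = 0.000121;  (-3·δu/u)² = (-3×0.110)² = 0.109
δQ/Q = √(0.136) = 0.369
Q = 1.61e-07, so δQ = 0.369 × 1.61e-07 = 5.93e-08.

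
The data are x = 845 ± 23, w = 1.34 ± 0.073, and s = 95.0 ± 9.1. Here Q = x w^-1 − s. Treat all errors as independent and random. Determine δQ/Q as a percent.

Let p = x·w^-1 = 631. δp/p = √((1·δx/x)² + (-1·δw/w)²) = √(0.000741 + 0.00297) = 0.0609, so δp = 38.4.
Q = p − s: δQ = √(δp² + δs²) = √(1470 + 82.8) = 39.5
Q = 536, so δQ/Q = 39.5/536 = 0.0737.

7.37%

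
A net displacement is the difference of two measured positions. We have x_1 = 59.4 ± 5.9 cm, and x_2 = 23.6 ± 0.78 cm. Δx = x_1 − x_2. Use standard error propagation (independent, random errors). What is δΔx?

5.95 cm

Sums and differences: (δΔx)² = Σ (cᵢ δxᵢ)².
  (δx_1)² = 34.8;  (δx_2)² = 0.608
δΔx = √(35.4) = 5.95 cm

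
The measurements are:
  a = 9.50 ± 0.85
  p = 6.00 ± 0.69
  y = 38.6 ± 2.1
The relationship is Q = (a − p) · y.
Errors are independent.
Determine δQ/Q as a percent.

31.7%

Let u = a − p = 3.50. δu = √(δa² + δp²) = √(0.722 + 0.476) = 1.09, so δu/u = 0.313.
Q is then a monomial in u, y:
δQ/Q = √((δu/u)² + (1·δy/y)²) = √(0.0978 + 0.00296) = 0.317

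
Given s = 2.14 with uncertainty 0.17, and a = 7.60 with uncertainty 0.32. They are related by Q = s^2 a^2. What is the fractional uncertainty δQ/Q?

Relative error in a monomial: (δQ/Q)² = Σ (nᵢ · δxᵢ/xᵢ)².
  (2·δs/s)² = (2×0.0794)² = 0.0252;  (2·δa/a)² = (2×0.0421)² = 0.00709
δQ/Q = √(0.0323) = 0.180

0.180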